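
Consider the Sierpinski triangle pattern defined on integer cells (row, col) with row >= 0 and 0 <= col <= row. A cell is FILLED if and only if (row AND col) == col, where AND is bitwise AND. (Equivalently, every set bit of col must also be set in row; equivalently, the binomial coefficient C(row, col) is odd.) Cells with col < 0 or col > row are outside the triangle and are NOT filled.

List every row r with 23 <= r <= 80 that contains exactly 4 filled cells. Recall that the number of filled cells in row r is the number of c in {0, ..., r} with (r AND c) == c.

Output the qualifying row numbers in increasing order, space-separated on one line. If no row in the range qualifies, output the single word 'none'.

Answer: 24 33 34 36 40 48 65 66 68 72 80

Derivation:
Row r has 2^popcount(r) filled cells, so we need popcount(r) = log2(4) = 2.
Scan r = 23..80 and keep those with exactly 2 one-bits:
r=23=10111 popcount=4 -> skip
r=24=11000 popcount=2 -> KEEP
r=25=11001 popcount=3 -> skip
r=26=11010 popcount=3 -> skip
r=27=11011 popcount=4 -> skip
r=28=11100 popcount=3 -> skip
r=29=11101 popcount=4 -> skip
r=30=11110 popcount=4 -> skip
r=31=11111 popcount=5 -> skip
r=32=100000 popcount=1 -> skip
r=33=100001 popcount=2 -> KEEP
r=34=100010 popcount=2 -> KEEP
r=35=100011 popcount=3 -> skip
r=36=100100 popcount=2 -> KEEP
r=37=100101 popcount=3 -> skip
r=38=100110 popcount=3 -> skip
r=39=100111 popcount=4 -> skip
r=40=101000 popcount=2 -> KEEP
r=41=101001 popcount=3 -> skip
r=42=101010 popcount=3 -> skip
r=43=101011 popcount=4 -> skip
r=44=101100 popcount=3 -> skip
r=45=101101 popcount=4 -> skip
r=46=101110 popcount=4 -> skip
r=47=101111 popcount=5 -> skip
r=48=110000 popcount=2 -> KEEP
r=49=110001 popcount=3 -> skip
r=50=110010 popcount=3 -> skip
r=51=110011 popcount=4 -> skip
r=52=110100 popcount=3 -> skip
r=53=110101 popcount=4 -> skip
r=54=110110 popcount=4 -> skip
r=55=110111 popcount=5 -> skip
r=56=111000 popcount=3 -> skip
r=57=111001 popcount=4 -> skip
r=58=111010 popcount=4 -> skip
r=59=111011 popcount=5 -> skip
r=60=111100 popcount=4 -> skip
r=61=111101 popcount=5 -> skip
r=62=111110 popcount=5 -> skip
r=63=111111 popcount=6 -> skip
r=64=1000000 popcount=1 -> skip
r=65=1000001 popcount=2 -> KEEP
r=66=1000010 popcount=2 -> KEEP
r=67=1000011 popcount=3 -> skip
r=68=1000100 popcount=2 -> KEEP
r=69=1000101 popcount=3 -> skip
r=70=1000110 popcount=3 -> skip
r=71=1000111 popcount=4 -> skip
r=72=1001000 popcount=2 -> KEEP
r=73=1001001 popcount=3 -> skip
r=74=1001010 popcount=3 -> skip
r=75=1001011 popcount=4 -> skip
r=76=1001100 popcount=3 -> skip
r=77=1001101 popcount=4 -> skip
r=78=1001110 popcount=4 -> skip
r=79=1001111 popcount=5 -> skip
r=80=1010000 popcount=2 -> KEEP
Kept rows: 24 33 34 36 40 48 65 66 68 72 80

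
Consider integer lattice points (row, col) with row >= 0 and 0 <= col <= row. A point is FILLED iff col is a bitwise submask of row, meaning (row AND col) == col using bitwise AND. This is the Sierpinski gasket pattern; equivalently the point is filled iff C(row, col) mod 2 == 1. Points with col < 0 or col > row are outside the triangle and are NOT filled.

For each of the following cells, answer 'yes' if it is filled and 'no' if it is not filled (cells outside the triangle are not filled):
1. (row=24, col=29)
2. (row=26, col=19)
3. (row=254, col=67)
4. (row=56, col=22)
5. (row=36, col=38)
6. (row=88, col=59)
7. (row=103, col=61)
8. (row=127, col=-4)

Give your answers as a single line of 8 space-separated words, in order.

Answer: no no no no no no no no

Derivation:
(24,29): col outside [0, 24] -> not filled
(26,19): row=0b11010, col=0b10011, row AND col = 0b10010 = 18; 18 != 19 -> empty
(254,67): row=0b11111110, col=0b1000011, row AND col = 0b1000010 = 66; 66 != 67 -> empty
(56,22): row=0b111000, col=0b10110, row AND col = 0b10000 = 16; 16 != 22 -> empty
(36,38): col outside [0, 36] -> not filled
(88,59): row=0b1011000, col=0b111011, row AND col = 0b11000 = 24; 24 != 59 -> empty
(103,61): row=0b1100111, col=0b111101, row AND col = 0b100101 = 37; 37 != 61 -> empty
(127,-4): col outside [0, 127] -> not filled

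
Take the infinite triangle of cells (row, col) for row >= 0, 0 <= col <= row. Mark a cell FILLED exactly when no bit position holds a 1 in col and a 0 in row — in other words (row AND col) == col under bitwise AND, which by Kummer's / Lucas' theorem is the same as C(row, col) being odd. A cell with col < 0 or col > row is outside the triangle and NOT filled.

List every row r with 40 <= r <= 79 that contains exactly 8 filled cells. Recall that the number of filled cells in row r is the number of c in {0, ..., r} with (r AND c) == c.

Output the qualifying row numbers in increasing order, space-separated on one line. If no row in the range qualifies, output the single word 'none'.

Answer: 41 42 44 49 50 52 56 67 69 70 73 74 76

Derivation:
Row r has 2^popcount(r) filled cells, so we need popcount(r) = log2(8) = 3.
Scan r = 40..79 and keep those with exactly 3 one-bits:
r=40=101000 popcount=2 -> skip
r=41=101001 popcount=3 -> KEEP
r=42=101010 popcount=3 -> KEEP
r=43=101011 popcount=4 -> skip
r=44=101100 popcount=3 -> KEEP
r=45=101101 popcount=4 -> skip
r=46=101110 popcount=4 -> skip
r=47=101111 popcount=5 -> skip
r=48=110000 popcount=2 -> skip
r=49=110001 popcount=3 -> KEEP
r=50=110010 popcount=3 -> KEEP
r=51=110011 popcount=4 -> skip
r=52=110100 popcount=3 -> KEEP
r=53=110101 popcount=4 -> skip
r=54=110110 popcount=4 -> skip
r=55=110111 popcount=5 -> skip
r=56=111000 popcount=3 -> KEEP
r=57=111001 popcount=4 -> skip
r=58=111010 popcount=4 -> skip
r=59=111011 popcount=5 -> skip
r=60=111100 popcount=4 -> skip
r=61=111101 popcount=5 -> skip
r=62=111110 popcount=5 -> skip
r=63=111111 popcount=6 -> skip
r=64=1000000 popcount=1 -> skip
r=65=1000001 popcount=2 -> skip
r=66=1000010 popcount=2 -> skip
r=67=1000011 popcount=3 -> KEEP
r=68=1000100 popcount=2 -> skip
r=69=1000101 popcount=3 -> KEEP
r=70=1000110 popcount=3 -> KEEP
r=71=1000111 popcount=4 -> skip
r=72=1001000 popcount=2 -> skip
r=73=1001001 popcount=3 -> KEEP
r=74=1001010 popcount=3 -> KEEP
r=75=1001011 popcount=4 -> skip
r=76=1001100 popcount=3 -> KEEP
r=77=1001101 popcount=4 -> skip
r=78=1001110 popcount=4 -> skip
r=79=1001111 popcount=5 -> skip
Kept rows: 41 42 44 49 50 52 56 67 69 70 73 74 76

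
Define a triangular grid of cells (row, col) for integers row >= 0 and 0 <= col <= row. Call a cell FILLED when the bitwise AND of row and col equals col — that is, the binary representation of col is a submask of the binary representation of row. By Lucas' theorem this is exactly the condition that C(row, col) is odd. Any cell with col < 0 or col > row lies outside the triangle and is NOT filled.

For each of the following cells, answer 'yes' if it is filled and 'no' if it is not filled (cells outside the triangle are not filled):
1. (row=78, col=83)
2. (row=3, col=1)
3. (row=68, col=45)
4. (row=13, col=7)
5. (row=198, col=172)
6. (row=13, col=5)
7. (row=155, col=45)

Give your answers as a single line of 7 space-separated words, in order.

(78,83): col outside [0, 78] -> not filled
(3,1): row=0b11, col=0b1, row AND col = 0b1 = 1; 1 == 1 -> filled
(68,45): row=0b1000100, col=0b101101, row AND col = 0b100 = 4; 4 != 45 -> empty
(13,7): row=0b1101, col=0b111, row AND col = 0b101 = 5; 5 != 7 -> empty
(198,172): row=0b11000110, col=0b10101100, row AND col = 0b10000100 = 132; 132 != 172 -> empty
(13,5): row=0b1101, col=0b101, row AND col = 0b101 = 5; 5 == 5 -> filled
(155,45): row=0b10011011, col=0b101101, row AND col = 0b1001 = 9; 9 != 45 -> empty

Answer: no yes no no no yes no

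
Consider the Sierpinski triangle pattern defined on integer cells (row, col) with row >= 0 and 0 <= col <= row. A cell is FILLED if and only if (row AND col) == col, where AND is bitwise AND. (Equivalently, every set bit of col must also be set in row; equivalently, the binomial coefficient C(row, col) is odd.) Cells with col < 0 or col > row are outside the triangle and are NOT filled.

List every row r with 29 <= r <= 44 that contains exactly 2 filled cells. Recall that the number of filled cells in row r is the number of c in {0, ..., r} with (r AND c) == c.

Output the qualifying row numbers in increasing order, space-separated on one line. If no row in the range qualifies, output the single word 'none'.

Answer: 32

Derivation:
Row r has 2^popcount(r) filled cells, so we need popcount(r) = log2(2) = 1.
Scan r = 29..44 and keep those with exactly 1 one-bits:
r=29=11101 popcount=4 -> skip
r=30=11110 popcount=4 -> skip
r=31=11111 popcount=5 -> skip
r=32=100000 popcount=1 -> KEEP
r=33=100001 popcount=2 -> skip
r=34=100010 popcount=2 -> skip
r=35=100011 popcount=3 -> skip
r=36=100100 popcount=2 -> skip
r=37=100101 popcount=3 -> skip
r=38=100110 popcount=3 -> skip
r=39=100111 popcount=4 -> skip
r=40=101000 popcount=2 -> skip
r=41=101001 popcount=3 -> skip
r=42=101010 popcount=3 -> skip
r=43=101011 popcount=4 -> skip
r=44=101100 popcount=3 -> skip
Kept rows: 32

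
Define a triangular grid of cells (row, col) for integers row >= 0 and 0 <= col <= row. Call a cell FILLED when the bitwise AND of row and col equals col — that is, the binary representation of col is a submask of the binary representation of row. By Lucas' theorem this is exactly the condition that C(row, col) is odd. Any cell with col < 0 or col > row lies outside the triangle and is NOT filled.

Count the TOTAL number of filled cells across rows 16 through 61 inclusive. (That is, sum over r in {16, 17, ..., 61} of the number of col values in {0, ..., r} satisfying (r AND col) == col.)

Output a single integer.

Answer: 552

Derivation:
r16=10000 pc1: +2 =2
r17=10001 pc2: +4 =6
r18=10010 pc2: +4 =10
r19=10011 pc3: +8 =18
r20=10100 pc2: +4 =22
r21=10101 pc3: +8 =30
r22=10110 pc3: +8 =38
r23=10111 pc4: +16 =54
r24=11000 pc2: +4 =58
r25=11001 pc3: +8 =66
r26=11010 pc3: +8 =74
r27=11011 pc4: +16 =90
r28=11100 pc3: +8 =98
r29=11101 pc4: +16 =114
r30=11110 pc4: +16 =130
r31=11111 pc5: +32 =162
r32=100000 pc1: +2 =164
r33=100001 pc2: +4 =168
r34=100010 pc2: +4 =172
r35=100011 pc3: +8 =180
r36=100100 pc2: +4 =184
r37=100101 pc3: +8 =192
r38=100110 pc3: +8 =200
r39=100111 pc4: +16 =216
r40=101000 pc2: +4 =220
r41=101001 pc3: +8 =228
r42=101010 pc3: +8 =236
r43=101011 pc4: +16 =252
r44=101100 pc3: +8 =260
r45=101101 pc4: +16 =276
r46=101110 pc4: +16 =292
r47=101111 pc5: +32 =324
r48=110000 pc2: +4 =328
r49=110001 pc3: +8 =336
r50=110010 pc3: +8 =344
r51=110011 pc4: +16 =360
r52=110100 pc3: +8 =368
r53=110101 pc4: +16 =384
r54=110110 pc4: +16 =400
r55=110111 pc5: +32 =432
r56=111000 pc3: +8 =440
r57=111001 pc4: +16 =456
r58=111010 pc4: +16 =472
r59=111011 pc5: +32 =504
r60=111100 pc4: +16 =520
r61=111101 pc5: +32 =552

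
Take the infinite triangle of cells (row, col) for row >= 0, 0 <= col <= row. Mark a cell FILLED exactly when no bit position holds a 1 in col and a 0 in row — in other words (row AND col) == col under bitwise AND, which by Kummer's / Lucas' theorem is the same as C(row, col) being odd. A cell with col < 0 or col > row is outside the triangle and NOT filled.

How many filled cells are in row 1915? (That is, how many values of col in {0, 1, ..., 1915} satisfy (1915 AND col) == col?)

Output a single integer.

Answer: 512

Derivation:
1915 in binary = 11101111011
popcount(1915) = number of 1-bits in 11101111011 = 9
A col c satisfies (1915 AND c) == c iff every set bit of c is also set in 1915; each of the 9 set bits of 1915 can independently be on or off in c.
count = 2^9 = 512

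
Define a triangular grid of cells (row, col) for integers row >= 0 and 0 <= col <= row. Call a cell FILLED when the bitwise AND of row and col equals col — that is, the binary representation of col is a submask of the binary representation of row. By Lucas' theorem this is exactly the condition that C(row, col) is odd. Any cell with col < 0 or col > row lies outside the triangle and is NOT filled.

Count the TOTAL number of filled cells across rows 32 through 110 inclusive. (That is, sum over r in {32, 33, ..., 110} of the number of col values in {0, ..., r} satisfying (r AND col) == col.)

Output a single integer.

Answer: 1232

Derivation:
r32=100000 pc1: +2 =2
r33=100001 pc2: +4 =6
r34=100010 pc2: +4 =10
r35=100011 pc3: +8 =18
r36=100100 pc2: +4 =22
r37=100101 pc3: +8 =30
r38=100110 pc3: +8 =38
r39=100111 pc4: +16 =54
r40=101000 pc2: +4 =58
r41=101001 pc3: +8 =66
r42=101010 pc3: +8 =74
r43=101011 pc4: +16 =90
r44=101100 pc3: +8 =98
r45=101101 pc4: +16 =114
r46=101110 pc4: +16 =130
r47=101111 pc5: +32 =162
r48=110000 pc2: +4 =166
r49=110001 pc3: +8 =174
r50=110010 pc3: +8 =182
r51=110011 pc4: +16 =198
r52=110100 pc3: +8 =206
r53=110101 pc4: +16 =222
r54=110110 pc4: +16 =238
r55=110111 pc5: +32 =270
r56=111000 pc3: +8 =278
r57=111001 pc4: +16 =294
r58=111010 pc4: +16 =310
r59=111011 pc5: +32 =342
r60=111100 pc4: +16 =358
r61=111101 pc5: +32 =390
r62=111110 pc5: +32 =422
r63=111111 pc6: +64 =486
r64=1000000 pc1: +2 =488
r65=1000001 pc2: +4 =492
r66=1000010 pc2: +4 =496
r67=1000011 pc3: +8 =504
r68=1000100 pc2: +4 =508
r69=1000101 pc3: +8 =516
r70=1000110 pc3: +8 =524
r71=1000111 pc4: +16 =540
r72=1001000 pc2: +4 =544
r73=1001001 pc3: +8 =552
r74=1001010 pc3: +8 =560
r75=1001011 pc4: +16 =576
r76=1001100 pc3: +8 =584
r77=1001101 pc4: +16 =600
r78=1001110 pc4: +16 =616
r79=1001111 pc5: +32 =648
r80=1010000 pc2: +4 =652
r81=1010001 pc3: +8 =660
r82=1010010 pc3: +8 =668
r83=1010011 pc4: +16 =684
r84=1010100 pc3: +8 =692
r85=1010101 pc4: +16 =708
r86=1010110 pc4: +16 =724
r87=1010111 pc5: +32 =756
r88=1011000 pc3: +8 =764
r89=1011001 pc4: +16 =780
r90=1011010 pc4: +16 =796
r91=1011011 pc5: +32 =828
r92=1011100 pc4: +16 =844
r93=1011101 pc5: +32 =876
r94=1011110 pc5: +32 =908
r95=1011111 pc6: +64 =972
r96=1100000 pc2: +4 =976
r97=1100001 pc3: +8 =984
r98=1100010 pc3: +8 =992
r99=1100011 pc4: +16 =1008
r100=1100100 pc3: +8 =1016
r101=1100101 pc4: +16 =1032
r102=1100110 pc4: +16 =1048
r103=1100111 pc5: +32 =1080
r104=1101000 pc3: +8 =1088
r105=1101001 pc4: +16 =1104
r106=1101010 pc4: +16 =1120
r107=1101011 pc5: +32 =1152
r108=1101100 pc4: +16 =1168
r109=1101101 pc5: +32 =1200
r110=1101110 pc5: +32 =1232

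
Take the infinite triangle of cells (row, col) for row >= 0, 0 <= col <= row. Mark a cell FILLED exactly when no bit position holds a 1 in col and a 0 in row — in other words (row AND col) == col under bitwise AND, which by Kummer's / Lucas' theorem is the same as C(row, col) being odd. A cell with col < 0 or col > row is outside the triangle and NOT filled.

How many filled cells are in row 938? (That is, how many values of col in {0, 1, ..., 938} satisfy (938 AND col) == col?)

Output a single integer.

938 in binary = 1110101010
popcount(938) = number of 1-bits in 1110101010 = 6
A col c satisfies (938 AND c) == c iff every set bit of c is also set in 938; each of the 6 set bits of 938 can independently be on or off in c.
count = 2^6 = 64

Answer: 64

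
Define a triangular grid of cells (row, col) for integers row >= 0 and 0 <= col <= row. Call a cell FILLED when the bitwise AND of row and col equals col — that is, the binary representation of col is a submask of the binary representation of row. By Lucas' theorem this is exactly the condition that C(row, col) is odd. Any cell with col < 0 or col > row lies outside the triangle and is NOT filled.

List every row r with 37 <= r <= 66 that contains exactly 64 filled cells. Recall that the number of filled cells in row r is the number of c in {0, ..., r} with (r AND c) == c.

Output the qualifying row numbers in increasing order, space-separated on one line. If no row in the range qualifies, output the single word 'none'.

Row r has 2^popcount(r) filled cells, so we need popcount(r) = log2(64) = 6.
Scan r = 37..66 and keep those with exactly 6 one-bits:
r=37=100101 popcount=3 -> skip
r=38=100110 popcount=3 -> skip
r=39=100111 popcount=4 -> skip
r=40=101000 popcount=2 -> skip
r=41=101001 popcount=3 -> skip
r=42=101010 popcount=3 -> skip
r=43=101011 popcount=4 -> skip
r=44=101100 popcount=3 -> skip
r=45=101101 popcount=4 -> skip
r=46=101110 popcount=4 -> skip
r=47=101111 popcount=5 -> skip
r=48=110000 popcount=2 -> skip
r=49=110001 popcount=3 -> skip
r=50=110010 popcount=3 -> skip
r=51=110011 popcount=4 -> skip
r=52=110100 popcount=3 -> skip
r=53=110101 popcount=4 -> skip
r=54=110110 popcount=4 -> skip
r=55=110111 popcount=5 -> skip
r=56=111000 popcount=3 -> skip
r=57=111001 popcount=4 -> skip
r=58=111010 popcount=4 -> skip
r=59=111011 popcount=5 -> skip
r=60=111100 popcount=4 -> skip
r=61=111101 popcount=5 -> skip
r=62=111110 popcount=5 -> skip
r=63=111111 popcount=6 -> KEEP
r=64=1000000 popcount=1 -> skip
r=65=1000001 popcount=2 -> skip
r=66=1000010 popcount=2 -> skip
Kept rows: 63

Answer: 63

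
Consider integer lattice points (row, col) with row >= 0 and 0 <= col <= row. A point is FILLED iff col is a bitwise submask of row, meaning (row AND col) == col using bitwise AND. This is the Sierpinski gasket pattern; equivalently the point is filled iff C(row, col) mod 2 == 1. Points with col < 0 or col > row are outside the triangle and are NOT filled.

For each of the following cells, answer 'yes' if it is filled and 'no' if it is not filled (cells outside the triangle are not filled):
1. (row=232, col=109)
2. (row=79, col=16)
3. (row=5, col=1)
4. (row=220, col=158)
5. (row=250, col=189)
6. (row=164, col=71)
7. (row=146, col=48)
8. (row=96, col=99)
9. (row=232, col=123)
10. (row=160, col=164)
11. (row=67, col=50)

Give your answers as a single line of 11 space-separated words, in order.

Answer: no no yes no no no no no no no no

Derivation:
(232,109): row=0b11101000, col=0b1101101, row AND col = 0b1101000 = 104; 104 != 109 -> empty
(79,16): row=0b1001111, col=0b10000, row AND col = 0b0 = 0; 0 != 16 -> empty
(5,1): row=0b101, col=0b1, row AND col = 0b1 = 1; 1 == 1 -> filled
(220,158): row=0b11011100, col=0b10011110, row AND col = 0b10011100 = 156; 156 != 158 -> empty
(250,189): row=0b11111010, col=0b10111101, row AND col = 0b10111000 = 184; 184 != 189 -> empty
(164,71): row=0b10100100, col=0b1000111, row AND col = 0b100 = 4; 4 != 71 -> empty
(146,48): row=0b10010010, col=0b110000, row AND col = 0b10000 = 16; 16 != 48 -> empty
(96,99): col outside [0, 96] -> not filled
(232,123): row=0b11101000, col=0b1111011, row AND col = 0b1101000 = 104; 104 != 123 -> empty
(160,164): col outside [0, 160] -> not filled
(67,50): row=0b1000011, col=0b110010, row AND col = 0b10 = 2; 2 != 50 -> empty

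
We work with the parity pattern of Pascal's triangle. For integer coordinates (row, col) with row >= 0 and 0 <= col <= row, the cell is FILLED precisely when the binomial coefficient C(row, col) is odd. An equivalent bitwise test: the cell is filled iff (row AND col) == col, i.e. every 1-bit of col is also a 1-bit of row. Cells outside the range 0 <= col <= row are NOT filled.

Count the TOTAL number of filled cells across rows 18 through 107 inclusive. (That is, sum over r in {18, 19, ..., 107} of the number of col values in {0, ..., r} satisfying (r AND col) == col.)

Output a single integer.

r18=10010 pc2: +4 =4
r19=10011 pc3: +8 =12
r20=10100 pc2: +4 =16
r21=10101 pc3: +8 =24
r22=10110 pc3: +8 =32
r23=10111 pc4: +16 =48
r24=11000 pc2: +4 =52
r25=11001 pc3: +8 =60
r26=11010 pc3: +8 =68
r27=11011 pc4: +16 =84
r28=11100 pc3: +8 =92
r29=11101 pc4: +16 =108
r30=11110 pc4: +16 =124
r31=11111 pc5: +32 =156
r32=100000 pc1: +2 =158
r33=100001 pc2: +4 =162
r34=100010 pc2: +4 =166
r35=100011 pc3: +8 =174
r36=100100 pc2: +4 =178
r37=100101 pc3: +8 =186
r38=100110 pc3: +8 =194
r39=100111 pc4: +16 =210
r40=101000 pc2: +4 =214
r41=101001 pc3: +8 =222
r42=101010 pc3: +8 =230
r43=101011 pc4: +16 =246
r44=101100 pc3: +8 =254
r45=101101 pc4: +16 =270
r46=101110 pc4: +16 =286
r47=101111 pc5: +32 =318
r48=110000 pc2: +4 =322
r49=110001 pc3: +8 =330
r50=110010 pc3: +8 =338
r51=110011 pc4: +16 =354
r52=110100 pc3: +8 =362
r53=110101 pc4: +16 =378
r54=110110 pc4: +16 =394
r55=110111 pc5: +32 =426
r56=111000 pc3: +8 =434
r57=111001 pc4: +16 =450
r58=111010 pc4: +16 =466
r59=111011 pc5: +32 =498
r60=111100 pc4: +16 =514
r61=111101 pc5: +32 =546
r62=111110 pc5: +32 =578
r63=111111 pc6: +64 =642
r64=1000000 pc1: +2 =644
r65=1000001 pc2: +4 =648
r66=1000010 pc2: +4 =652
r67=1000011 pc3: +8 =660
r68=1000100 pc2: +4 =664
r69=1000101 pc3: +8 =672
r70=1000110 pc3: +8 =680
r71=1000111 pc4: +16 =696
r72=1001000 pc2: +4 =700
r73=1001001 pc3: +8 =708
r74=1001010 pc3: +8 =716
r75=1001011 pc4: +16 =732
r76=1001100 pc3: +8 =740
r77=1001101 pc4: +16 =756
r78=1001110 pc4: +16 =772
r79=1001111 pc5: +32 =804
r80=1010000 pc2: +4 =808
r81=1010001 pc3: +8 =816
r82=1010010 pc3: +8 =824
r83=1010011 pc4: +16 =840
r84=1010100 pc3: +8 =848
r85=1010101 pc4: +16 =864
r86=1010110 pc4: +16 =880
r87=1010111 pc5: +32 =912
r88=1011000 pc3: +8 =920
r89=1011001 pc4: +16 =936
r90=1011010 pc4: +16 =952
r91=1011011 pc5: +32 =984
r92=1011100 pc4: +16 =1000
r93=1011101 pc5: +32 =1032
r94=1011110 pc5: +32 =1064
r95=1011111 pc6: +64 =1128
r96=1100000 pc2: +4 =1132
r97=1100001 pc3: +8 =1140
r98=1100010 pc3: +8 =1148
r99=1100011 pc4: +16 =1164
r100=1100100 pc3: +8 =1172
r101=1100101 pc4: +16 =1188
r102=1100110 pc4: +16 =1204
r103=1100111 pc5: +32 =1236
r104=1101000 pc3: +8 =1244
r105=1101001 pc4: +16 =1260
r106=1101010 pc4: +16 =1276
r107=1101011 pc5: +32 =1308

Answer: 1308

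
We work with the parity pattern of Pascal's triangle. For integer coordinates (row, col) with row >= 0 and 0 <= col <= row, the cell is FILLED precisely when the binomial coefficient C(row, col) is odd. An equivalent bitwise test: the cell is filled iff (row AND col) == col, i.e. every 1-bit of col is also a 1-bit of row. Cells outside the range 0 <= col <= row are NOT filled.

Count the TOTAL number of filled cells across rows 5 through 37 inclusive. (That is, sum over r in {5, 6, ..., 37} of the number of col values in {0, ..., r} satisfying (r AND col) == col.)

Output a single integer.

r5=101 pc2: +4 =4
r6=110 pc2: +4 =8
r7=111 pc3: +8 =16
r8=1000 pc1: +2 =18
r9=1001 pc2: +4 =22
r10=1010 pc2: +4 =26
r11=1011 pc3: +8 =34
r12=1100 pc2: +4 =38
r13=1101 pc3: +8 =46
r14=1110 pc3: +8 =54
r15=1111 pc4: +16 =70
r16=10000 pc1: +2 =72
r17=10001 pc2: +4 =76
r18=10010 pc2: +4 =80
r19=10011 pc3: +8 =88
r20=10100 pc2: +4 =92
r21=10101 pc3: +8 =100
r22=10110 pc3: +8 =108
r23=10111 pc4: +16 =124
r24=11000 pc2: +4 =128
r25=11001 pc3: +8 =136
r26=11010 pc3: +8 =144
r27=11011 pc4: +16 =160
r28=11100 pc3: +8 =168
r29=11101 pc4: +16 =184
r30=11110 pc4: +16 =200
r31=11111 pc5: +32 =232
r32=100000 pc1: +2 =234
r33=100001 pc2: +4 =238
r34=100010 pc2: +4 =242
r35=100011 pc3: +8 =250
r36=100100 pc2: +4 =254
r37=100101 pc3: +8 =262

Answer: 262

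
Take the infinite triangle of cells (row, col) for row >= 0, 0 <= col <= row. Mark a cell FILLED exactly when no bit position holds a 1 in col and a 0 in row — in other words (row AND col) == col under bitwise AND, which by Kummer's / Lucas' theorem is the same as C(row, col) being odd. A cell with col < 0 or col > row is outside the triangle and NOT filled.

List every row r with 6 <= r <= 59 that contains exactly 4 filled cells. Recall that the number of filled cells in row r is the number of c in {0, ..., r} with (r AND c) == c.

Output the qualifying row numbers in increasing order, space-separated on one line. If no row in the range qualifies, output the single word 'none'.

Row r has 2^popcount(r) filled cells, so we need popcount(r) = log2(4) = 2.
Scan r = 6..59 and keep those with exactly 2 one-bits:
r=6=110 popcount=2 -> KEEP
r=7=111 popcount=3 -> skip
r=8=1000 popcount=1 -> skip
r=9=1001 popcount=2 -> KEEP
r=10=1010 popcount=2 -> KEEP
r=11=1011 popcount=3 -> skip
r=12=1100 popcount=2 -> KEEP
r=13=1101 popcount=3 -> skip
r=14=1110 popcount=3 -> skip
r=15=1111 popcount=4 -> skip
r=16=10000 popcount=1 -> skip
r=17=10001 popcount=2 -> KEEP
r=18=10010 popcount=2 -> KEEP
r=19=10011 popcount=3 -> skip
r=20=10100 popcount=2 -> KEEP
r=21=10101 popcount=3 -> skip
r=22=10110 popcount=3 -> skip
r=23=10111 popcount=4 -> skip
r=24=11000 popcount=2 -> KEEP
r=25=11001 popcount=3 -> skip
r=26=11010 popcount=3 -> skip
r=27=11011 popcount=4 -> skip
r=28=11100 popcount=3 -> skip
r=29=11101 popcount=4 -> skip
r=30=11110 popcount=4 -> skip
r=31=11111 popcount=5 -> skip
r=32=100000 popcount=1 -> skip
r=33=100001 popcount=2 -> KEEP
r=34=100010 popcount=2 -> KEEP
r=35=100011 popcount=3 -> skip
r=36=100100 popcount=2 -> KEEP
r=37=100101 popcount=3 -> skip
r=38=100110 popcount=3 -> skip
r=39=100111 popcount=4 -> skip
r=40=101000 popcount=2 -> KEEP
r=41=101001 popcount=3 -> skip
r=42=101010 popcount=3 -> skip
r=43=101011 popcount=4 -> skip
r=44=101100 popcount=3 -> skip
r=45=101101 popcount=4 -> skip
r=46=101110 popcount=4 -> skip
r=47=101111 popcount=5 -> skip
r=48=110000 popcount=2 -> KEEP
r=49=110001 popcount=3 -> skip
r=50=110010 popcount=3 -> skip
r=51=110011 popcount=4 -> skip
r=52=110100 popcount=3 -> skip
r=53=110101 popcount=4 -> skip
r=54=110110 popcount=4 -> skip
r=55=110111 popcount=5 -> skip
r=56=111000 popcount=3 -> skip
r=57=111001 popcount=4 -> skip
r=58=111010 popcount=4 -> skip
r=59=111011 popcount=5 -> skip
Kept rows: 6 9 10 12 17 18 20 24 33 34 36 40 48

Answer: 6 9 10 12 17 18 20 24 33 34 36 40 48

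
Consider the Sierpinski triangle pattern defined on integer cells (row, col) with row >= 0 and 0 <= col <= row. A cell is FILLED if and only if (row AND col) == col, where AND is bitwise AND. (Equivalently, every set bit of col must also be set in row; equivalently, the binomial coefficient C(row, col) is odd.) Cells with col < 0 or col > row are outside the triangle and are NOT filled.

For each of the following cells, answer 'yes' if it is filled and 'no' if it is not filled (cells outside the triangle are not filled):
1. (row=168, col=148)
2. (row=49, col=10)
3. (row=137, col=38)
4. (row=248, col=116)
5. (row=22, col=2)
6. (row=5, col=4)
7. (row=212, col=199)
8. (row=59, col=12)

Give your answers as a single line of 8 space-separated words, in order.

(168,148): row=0b10101000, col=0b10010100, row AND col = 0b10000000 = 128; 128 != 148 -> empty
(49,10): row=0b110001, col=0b1010, row AND col = 0b0 = 0; 0 != 10 -> empty
(137,38): row=0b10001001, col=0b100110, row AND col = 0b0 = 0; 0 != 38 -> empty
(248,116): row=0b11111000, col=0b1110100, row AND col = 0b1110000 = 112; 112 != 116 -> empty
(22,2): row=0b10110, col=0b10, row AND col = 0b10 = 2; 2 == 2 -> filled
(5,4): row=0b101, col=0b100, row AND col = 0b100 = 4; 4 == 4 -> filled
(212,199): row=0b11010100, col=0b11000111, row AND col = 0b11000100 = 196; 196 != 199 -> empty
(59,12): row=0b111011, col=0b1100, row AND col = 0b1000 = 8; 8 != 12 -> empty

Answer: no no no no yes yes no no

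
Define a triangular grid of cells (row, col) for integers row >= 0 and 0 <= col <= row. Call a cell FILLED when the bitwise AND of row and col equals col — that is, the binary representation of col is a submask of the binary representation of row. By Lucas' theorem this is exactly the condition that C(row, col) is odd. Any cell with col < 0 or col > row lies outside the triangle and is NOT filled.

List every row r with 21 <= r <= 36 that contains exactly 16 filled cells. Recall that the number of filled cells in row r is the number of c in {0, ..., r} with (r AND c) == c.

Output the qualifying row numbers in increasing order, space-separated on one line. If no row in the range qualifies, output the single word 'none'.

Row r has 2^popcount(r) filled cells, so we need popcount(r) = log2(16) = 4.
Scan r = 21..36 and keep those with exactly 4 one-bits:
r=21=10101 popcount=3 -> skip
r=22=10110 popcount=3 -> skip
r=23=10111 popcount=4 -> KEEP
r=24=11000 popcount=2 -> skip
r=25=11001 popcount=3 -> skip
r=26=11010 popcount=3 -> skip
r=27=11011 popcount=4 -> KEEP
r=28=11100 popcount=3 -> skip
r=29=11101 popcount=4 -> KEEP
r=30=11110 popcount=4 -> KEEP
r=31=11111 popcount=5 -> skip
r=32=100000 popcount=1 -> skip
r=33=100001 popcount=2 -> skip
r=34=100010 popcount=2 -> skip
r=35=100011 popcount=3 -> skip
r=36=100100 popcount=2 -> skip
Kept rows: 23 27 29 30

Answer: 23 27 29 30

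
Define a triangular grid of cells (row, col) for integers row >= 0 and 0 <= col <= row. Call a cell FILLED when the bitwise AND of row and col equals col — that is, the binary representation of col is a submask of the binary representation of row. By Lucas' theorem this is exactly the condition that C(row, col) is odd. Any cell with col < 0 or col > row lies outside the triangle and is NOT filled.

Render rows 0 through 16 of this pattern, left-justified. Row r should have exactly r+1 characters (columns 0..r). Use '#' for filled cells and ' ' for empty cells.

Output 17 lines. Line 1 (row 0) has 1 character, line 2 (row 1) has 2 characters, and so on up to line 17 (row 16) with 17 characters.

r0=0: #
r1=1: ##
r2=10: # #
r3=11: ####
r4=100: #   #
r5=101: ##  ##
r6=110: # # # #
r7=111: ########
r8=1000: #       #
r9=1001: ##      ##
r10=1010: # #     # #
r11=1011: ####    ####
r12=1100: #   #   #   #
r13=1101: ##  ##  ##  ##
r14=1110: # # # # # # # #
r15=1111: ################
r16=10000: #               #

Answer: #
##
# #
####
#   #
##  ##
# # # #
########
#       #
##      ##
# #     # #
####    ####
#   #   #   #
##  ##  ##  ##
# # # # # # # #
################
#               #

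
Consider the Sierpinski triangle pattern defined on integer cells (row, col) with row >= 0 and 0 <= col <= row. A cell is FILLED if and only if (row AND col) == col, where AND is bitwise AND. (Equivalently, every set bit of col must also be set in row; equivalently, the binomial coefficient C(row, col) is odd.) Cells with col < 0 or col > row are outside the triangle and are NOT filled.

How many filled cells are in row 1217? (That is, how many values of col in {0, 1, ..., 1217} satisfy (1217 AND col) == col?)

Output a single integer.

1217 in binary = 10011000001
popcount(1217) = number of 1-bits in 10011000001 = 4
A col c satisfies (1217 AND c) == c iff every set bit of c is also set in 1217; each of the 4 set bits of 1217 can independently be on or off in c.
count = 2^4 = 16

Answer: 16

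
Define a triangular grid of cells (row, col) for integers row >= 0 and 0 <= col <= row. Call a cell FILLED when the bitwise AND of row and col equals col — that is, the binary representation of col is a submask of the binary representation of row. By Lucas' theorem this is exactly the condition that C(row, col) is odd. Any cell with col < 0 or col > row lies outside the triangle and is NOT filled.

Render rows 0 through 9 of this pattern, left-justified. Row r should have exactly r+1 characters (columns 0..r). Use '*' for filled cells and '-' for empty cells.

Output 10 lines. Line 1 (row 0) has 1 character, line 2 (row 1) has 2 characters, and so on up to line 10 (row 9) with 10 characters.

Answer: *
**
*-*
****
*---*
**--**
*-*-*-*
********
*-------*
**------**

Derivation:
r0=0: *
r1=1: **
r2=10: *-*
r3=11: ****
r4=100: *---*
r5=101: **--**
r6=110: *-*-*-*
r7=111: ********
r8=1000: *-------*
r9=1001: **------**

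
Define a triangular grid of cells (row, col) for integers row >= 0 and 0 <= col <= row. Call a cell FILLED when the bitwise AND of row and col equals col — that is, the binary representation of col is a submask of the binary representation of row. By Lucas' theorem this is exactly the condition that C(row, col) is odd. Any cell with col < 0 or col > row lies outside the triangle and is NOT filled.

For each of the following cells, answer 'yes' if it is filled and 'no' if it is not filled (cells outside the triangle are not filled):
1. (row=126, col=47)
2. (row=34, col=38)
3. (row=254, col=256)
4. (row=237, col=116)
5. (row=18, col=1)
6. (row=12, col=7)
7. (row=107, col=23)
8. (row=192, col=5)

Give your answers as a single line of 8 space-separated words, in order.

Answer: no no no no no no no no

Derivation:
(126,47): row=0b1111110, col=0b101111, row AND col = 0b101110 = 46; 46 != 47 -> empty
(34,38): col outside [0, 34] -> not filled
(254,256): col outside [0, 254] -> not filled
(237,116): row=0b11101101, col=0b1110100, row AND col = 0b1100100 = 100; 100 != 116 -> empty
(18,1): row=0b10010, col=0b1, row AND col = 0b0 = 0; 0 != 1 -> empty
(12,7): row=0b1100, col=0b111, row AND col = 0b100 = 4; 4 != 7 -> empty
(107,23): row=0b1101011, col=0b10111, row AND col = 0b11 = 3; 3 != 23 -> empty
(192,5): row=0b11000000, col=0b101, row AND col = 0b0 = 0; 0 != 5 -> empty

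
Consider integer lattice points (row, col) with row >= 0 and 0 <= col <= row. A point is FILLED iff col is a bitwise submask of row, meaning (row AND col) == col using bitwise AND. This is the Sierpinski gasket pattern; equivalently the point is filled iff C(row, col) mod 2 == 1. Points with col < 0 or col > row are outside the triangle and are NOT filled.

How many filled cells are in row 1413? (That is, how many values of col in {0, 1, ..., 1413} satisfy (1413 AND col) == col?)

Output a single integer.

Answer: 32

Derivation:
1413 in binary = 10110000101
popcount(1413) = number of 1-bits in 10110000101 = 5
A col c satisfies (1413 AND c) == c iff every set bit of c is also set in 1413; each of the 5 set bits of 1413 can independently be on or off in c.
count = 2^5 = 32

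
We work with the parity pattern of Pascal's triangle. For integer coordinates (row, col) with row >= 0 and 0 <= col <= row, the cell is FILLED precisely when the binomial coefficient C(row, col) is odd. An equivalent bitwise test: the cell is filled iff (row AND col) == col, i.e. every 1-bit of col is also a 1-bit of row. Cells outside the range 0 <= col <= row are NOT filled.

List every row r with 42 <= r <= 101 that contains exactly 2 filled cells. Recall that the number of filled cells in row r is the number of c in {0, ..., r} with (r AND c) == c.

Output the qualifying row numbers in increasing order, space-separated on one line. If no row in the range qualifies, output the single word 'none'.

Answer: 64

Derivation:
Row r has 2^popcount(r) filled cells, so we need popcount(r) = log2(2) = 1.
Scan r = 42..101 and keep those with exactly 1 one-bits:
r=42=101010 popcount=3 -> skip
r=43=101011 popcount=4 -> skip
r=44=101100 popcount=3 -> skip
r=45=101101 popcount=4 -> skip
r=46=101110 popcount=4 -> skip
r=47=101111 popcount=5 -> skip
r=48=110000 popcount=2 -> skip
r=49=110001 popcount=3 -> skip
r=50=110010 popcount=3 -> skip
r=51=110011 popcount=4 -> skip
r=52=110100 popcount=3 -> skip
r=53=110101 popcount=4 -> skip
r=54=110110 popcount=4 -> skip
r=55=110111 popcount=5 -> skip
r=56=111000 popcount=3 -> skip
r=57=111001 popcount=4 -> skip
r=58=111010 popcount=4 -> skip
r=59=111011 popcount=5 -> skip
r=60=111100 popcount=4 -> skip
r=61=111101 popcount=5 -> skip
r=62=111110 popcount=5 -> skip
r=63=111111 popcount=6 -> skip
r=64=1000000 popcount=1 -> KEEP
r=65=1000001 popcount=2 -> skip
r=66=1000010 popcount=2 -> skip
r=67=1000011 popcount=3 -> skip
r=68=1000100 popcount=2 -> skip
r=69=1000101 popcount=3 -> skip
r=70=1000110 popcount=3 -> skip
r=71=1000111 popcount=4 -> skip
r=72=1001000 popcount=2 -> skip
r=73=1001001 popcount=3 -> skip
r=74=1001010 popcount=3 -> skip
r=75=1001011 popcount=4 -> skip
r=76=1001100 popcount=3 -> skip
r=77=1001101 popcount=4 -> skip
r=78=1001110 popcount=4 -> skip
r=79=1001111 popcount=5 -> skip
r=80=1010000 popcount=2 -> skip
r=81=1010001 popcount=3 -> skip
r=82=1010010 popcount=3 -> skip
r=83=1010011 popcount=4 -> skip
r=84=1010100 popcount=3 -> skip
r=85=1010101 popcount=4 -> skip
r=86=1010110 popcount=4 -> skip
r=87=1010111 popcount=5 -> skip
r=88=1011000 popcount=3 -> skip
r=89=1011001 popcount=4 -> skip
r=90=1011010 popcount=4 -> skip
r=91=1011011 popcount=5 -> skip
r=92=1011100 popcount=4 -> skip
r=93=1011101 popcount=5 -> skip
r=94=1011110 popcount=5 -> skip
r=95=1011111 popcount=6 -> skip
r=96=1100000 popcount=2 -> skip
r=97=1100001 popcount=3 -> skip
r=98=1100010 popcount=3 -> skip
r=99=1100011 popcount=4 -> skip
r=100=1100100 popcount=3 -> skip
r=101=1100101 popcount=4 -> skip
Kept rows: 64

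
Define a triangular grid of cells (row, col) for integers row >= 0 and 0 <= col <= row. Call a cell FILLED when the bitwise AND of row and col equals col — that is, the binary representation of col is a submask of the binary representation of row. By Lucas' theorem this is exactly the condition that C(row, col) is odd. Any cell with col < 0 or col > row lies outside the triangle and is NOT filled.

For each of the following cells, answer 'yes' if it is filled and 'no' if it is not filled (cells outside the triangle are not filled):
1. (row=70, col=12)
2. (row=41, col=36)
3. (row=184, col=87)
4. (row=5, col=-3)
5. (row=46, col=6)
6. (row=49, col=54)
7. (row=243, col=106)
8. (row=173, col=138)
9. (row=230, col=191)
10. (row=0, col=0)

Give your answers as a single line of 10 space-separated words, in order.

Answer: no no no no yes no no no no yes

Derivation:
(70,12): row=0b1000110, col=0b1100, row AND col = 0b100 = 4; 4 != 12 -> empty
(41,36): row=0b101001, col=0b100100, row AND col = 0b100000 = 32; 32 != 36 -> empty
(184,87): row=0b10111000, col=0b1010111, row AND col = 0b10000 = 16; 16 != 87 -> empty
(5,-3): col outside [0, 5] -> not filled
(46,6): row=0b101110, col=0b110, row AND col = 0b110 = 6; 6 == 6 -> filled
(49,54): col outside [0, 49] -> not filled
(243,106): row=0b11110011, col=0b1101010, row AND col = 0b1100010 = 98; 98 != 106 -> empty
(173,138): row=0b10101101, col=0b10001010, row AND col = 0b10001000 = 136; 136 != 138 -> empty
(230,191): row=0b11100110, col=0b10111111, row AND col = 0b10100110 = 166; 166 != 191 -> empty
(0,0): row=0b0, col=0b0, row AND col = 0b0 = 0; 0 == 0 -> filled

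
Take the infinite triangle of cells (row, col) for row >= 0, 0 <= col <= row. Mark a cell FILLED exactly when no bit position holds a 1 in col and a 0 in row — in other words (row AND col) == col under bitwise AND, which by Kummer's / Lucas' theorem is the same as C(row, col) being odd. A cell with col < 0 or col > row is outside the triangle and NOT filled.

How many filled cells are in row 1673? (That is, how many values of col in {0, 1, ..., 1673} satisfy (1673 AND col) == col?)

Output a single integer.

1673 in binary = 11010001001
popcount(1673) = number of 1-bits in 11010001001 = 5
A col c satisfies (1673 AND c) == c iff every set bit of c is also set in 1673; each of the 5 set bits of 1673 can independently be on or off in c.
count = 2^5 = 32

Answer: 32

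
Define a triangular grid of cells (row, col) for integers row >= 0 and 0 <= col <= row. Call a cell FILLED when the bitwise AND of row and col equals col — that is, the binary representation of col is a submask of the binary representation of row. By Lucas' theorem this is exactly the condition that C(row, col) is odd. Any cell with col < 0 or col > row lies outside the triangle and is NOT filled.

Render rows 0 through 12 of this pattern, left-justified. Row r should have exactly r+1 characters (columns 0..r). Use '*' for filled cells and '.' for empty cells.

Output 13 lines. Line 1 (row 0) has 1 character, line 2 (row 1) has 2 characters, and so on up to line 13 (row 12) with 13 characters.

r0=0: *
r1=1: **
r2=10: *.*
r3=11: ****
r4=100: *...*
r5=101: **..**
r6=110: *.*.*.*
r7=111: ********
r8=1000: *.......*
r9=1001: **......**
r10=1010: *.*.....*.*
r11=1011: ****....****
r12=1100: *...*...*...*

Answer: *
**
*.*
****
*...*
**..**
*.*.*.*
********
*.......*
**......**
*.*.....*.*
****....****
*...*...*...*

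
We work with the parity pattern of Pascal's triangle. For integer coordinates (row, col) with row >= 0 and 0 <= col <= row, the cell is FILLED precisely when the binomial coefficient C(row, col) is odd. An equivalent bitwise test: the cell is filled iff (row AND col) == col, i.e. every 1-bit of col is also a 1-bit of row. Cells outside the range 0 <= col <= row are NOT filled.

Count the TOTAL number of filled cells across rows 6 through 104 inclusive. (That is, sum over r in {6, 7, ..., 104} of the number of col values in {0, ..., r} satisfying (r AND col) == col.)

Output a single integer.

Answer: 1316

Derivation:
r6=110 pc2: +4 =4
r7=111 pc3: +8 =12
r8=1000 pc1: +2 =14
r9=1001 pc2: +4 =18
r10=1010 pc2: +4 =22
r11=1011 pc3: +8 =30
r12=1100 pc2: +4 =34
r13=1101 pc3: +8 =42
r14=1110 pc3: +8 =50
r15=1111 pc4: +16 =66
r16=10000 pc1: +2 =68
r17=10001 pc2: +4 =72
r18=10010 pc2: +4 =76
r19=10011 pc3: +8 =84
r20=10100 pc2: +4 =88
r21=10101 pc3: +8 =96
r22=10110 pc3: +8 =104
r23=10111 pc4: +16 =120
r24=11000 pc2: +4 =124
r25=11001 pc3: +8 =132
r26=11010 pc3: +8 =140
r27=11011 pc4: +16 =156
r28=11100 pc3: +8 =164
r29=11101 pc4: +16 =180
r30=11110 pc4: +16 =196
r31=11111 pc5: +32 =228
r32=100000 pc1: +2 =230
r33=100001 pc2: +4 =234
r34=100010 pc2: +4 =238
r35=100011 pc3: +8 =246
r36=100100 pc2: +4 =250
r37=100101 pc3: +8 =258
r38=100110 pc3: +8 =266
r39=100111 pc4: +16 =282
r40=101000 pc2: +4 =286
r41=101001 pc3: +8 =294
r42=101010 pc3: +8 =302
r43=101011 pc4: +16 =318
r44=101100 pc3: +8 =326
r45=101101 pc4: +16 =342
r46=101110 pc4: +16 =358
r47=101111 pc5: +32 =390
r48=110000 pc2: +4 =394
r49=110001 pc3: +8 =402
r50=110010 pc3: +8 =410
r51=110011 pc4: +16 =426
r52=110100 pc3: +8 =434
r53=110101 pc4: +16 =450
r54=110110 pc4: +16 =466
r55=110111 pc5: +32 =498
r56=111000 pc3: +8 =506
r57=111001 pc4: +16 =522
r58=111010 pc4: +16 =538
r59=111011 pc5: +32 =570
r60=111100 pc4: +16 =586
r61=111101 pc5: +32 =618
r62=111110 pc5: +32 =650
r63=111111 pc6: +64 =714
r64=1000000 pc1: +2 =716
r65=1000001 pc2: +4 =720
r66=1000010 pc2: +4 =724
r67=1000011 pc3: +8 =732
r68=1000100 pc2: +4 =736
r69=1000101 pc3: +8 =744
r70=1000110 pc3: +8 =752
r71=1000111 pc4: +16 =768
r72=1001000 pc2: +4 =772
r73=1001001 pc3: +8 =780
r74=1001010 pc3: +8 =788
r75=1001011 pc4: +16 =804
r76=1001100 pc3: +8 =812
r77=1001101 pc4: +16 =828
r78=1001110 pc4: +16 =844
r79=1001111 pc5: +32 =876
r80=1010000 pc2: +4 =880
r81=1010001 pc3: +8 =888
r82=1010010 pc3: +8 =896
r83=1010011 pc4: +16 =912
r84=1010100 pc3: +8 =920
r85=1010101 pc4: +16 =936
r86=1010110 pc4: +16 =952
r87=1010111 pc5: +32 =984
r88=1011000 pc3: +8 =992
r89=1011001 pc4: +16 =1008
r90=1011010 pc4: +16 =1024
r91=1011011 pc5: +32 =1056
r92=1011100 pc4: +16 =1072
r93=1011101 pc5: +32 =1104
r94=1011110 pc5: +32 =1136
r95=1011111 pc6: +64 =1200
r96=1100000 pc2: +4 =1204
r97=1100001 pc3: +8 =1212
r98=1100010 pc3: +8 =1220
r99=1100011 pc4: +16 =1236
r100=1100100 pc3: +8 =1244
r101=1100101 pc4: +16 =1260
r102=1100110 pc4: +16 =1276
r103=1100111 pc5: +32 =1308
r104=1101000 pc3: +8 =1316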